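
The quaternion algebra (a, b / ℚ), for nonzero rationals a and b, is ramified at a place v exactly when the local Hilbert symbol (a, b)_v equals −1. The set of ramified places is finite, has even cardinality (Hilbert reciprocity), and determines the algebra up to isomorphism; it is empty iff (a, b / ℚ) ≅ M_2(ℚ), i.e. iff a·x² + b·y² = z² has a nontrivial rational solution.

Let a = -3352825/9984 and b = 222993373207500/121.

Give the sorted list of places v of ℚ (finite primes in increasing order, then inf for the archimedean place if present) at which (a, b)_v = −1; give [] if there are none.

(a, b) ≡ (-106743, 3) mod (ℚ^×)²; places V = {2, 3, 5, 7, 11, 13, 17, 23, ∞}.
(a,b)_3: α=-1, u≡2; β=5, v≡1 (mod 3); (2|3)=-1, (1|3)=+1; sign (−1)^1·-1^5·+1^-1 = +1.
(a,b)_7: α=3, u≡2; β=4, v≡6 (mod 7); (2|7)=+1, (6|7)=-1; sign (−1)^0·+1^4·-1^3 = -1.
(a,b)_11: α=0, u≡9; β=-2, v≡5 (mod 11); (9|11)=+1, (5|11)=+1; sign (−1)^0·+1^-2·+1^0 = +1.
(a,b)_23: α=1, u≡11; β=2, v≡8 (mod 23); (11|23)=-1, (8|23)=+1; sign (−1)^0·-1^2·+1^1 = +1.
(a,b)_2: α=-8, β=2; u≡1, v≡3 (mod 8); ε(u)ε(v)=0·1, αω(v)=-8·1, βω(u)=2·0; sum ≡ 0  ⇒  +1.
(a,b)_17: α=1, u≡12; β=2, v≡3 (mod 17); (12|17)=-1, (3|17)=-1; sign (−1)^0·-1^2·-1^1 = -1.
(a,b)_5: α=2, u≡3; β=4, v≡2 (mod 5); (3|5)=-1, (2|5)=-1; sign (−1)^0·-1^4·-1^2 = +1.
(a,b)_13: α=-1, u≡5; β=0, v≡3 (mod 13); (5|13)=-1, (3|13)=+1; sign (−1)^0·-1^0·+1^-1 = +1.
(a,b)_∞: sgn(-106743)=−, sgn(3)=+, so +1.
Ram(-106743, 3) = {7, 17}; no ℚ_7-point on the conic.

[7, 17]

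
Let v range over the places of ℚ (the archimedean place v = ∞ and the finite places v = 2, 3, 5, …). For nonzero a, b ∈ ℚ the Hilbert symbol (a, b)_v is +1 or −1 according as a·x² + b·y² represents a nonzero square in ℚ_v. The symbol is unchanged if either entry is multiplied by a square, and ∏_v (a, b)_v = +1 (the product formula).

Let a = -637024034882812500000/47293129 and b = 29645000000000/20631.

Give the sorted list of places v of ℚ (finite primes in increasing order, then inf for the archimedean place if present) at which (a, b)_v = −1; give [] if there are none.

(a, b) ≡ (-770, 78) mod (ℚ^×)²; places V = {2, 3, 5, 7, 11, 13, 23, ∞}.
(a,b)_7: α=5, u≡4; β=2, v≡2 (mod 7); (4|7)=+1, (2|7)=+1; sign (−1)^0·+1^2·+1^5 = +1.
(a,b)_23: α=-4, u≡4; β=-2, v≡9 (mod 23); (4|23)=+1, (9|23)=+1; sign (−1)^0·+1^-2·+1^-4 = +1.
(a,b)_3: α=6, u≡1; β=-1, v≡2 (mod 3); (1|3)=+1, (2|3)=-1; sign (−1)^0·+1^-1·-1^6 = +1.
(a,b)_11: α=3, u≡8; β=2, v≡5 (mod 11); (8|11)=-1, (5|11)=+1; sign (−1)^0·-1^2·+1^3 = +1.
(a,b)_2: α=5, β=9; u≡7, v≡7 (mod 8); ε(u)ε(v)=1·1, αω(v)=5·0, βω(u)=9·0; sum ≡ 1  ⇒  -1.
(a,b)_13: α=-2, u≡9; β=-1, v≡8 (mod 13); (9|13)=+1, (8|13)=-1; sign (−1)^0·+1^-1·-1^-2 = +1.
(a,b)_∞: sgn(-770)=−, sgn(78)=+, so +1.
(a,b)_5: α=13, u≡1; β=10, v≡3 (mod 5); (1|5)=+1, (3|5)=-1; sign (−1)^0·+1^10·-1^13 = -1.
|Ram(-770, 78)| = 2, even; anisotropic at {2, 5}.

[2, 5]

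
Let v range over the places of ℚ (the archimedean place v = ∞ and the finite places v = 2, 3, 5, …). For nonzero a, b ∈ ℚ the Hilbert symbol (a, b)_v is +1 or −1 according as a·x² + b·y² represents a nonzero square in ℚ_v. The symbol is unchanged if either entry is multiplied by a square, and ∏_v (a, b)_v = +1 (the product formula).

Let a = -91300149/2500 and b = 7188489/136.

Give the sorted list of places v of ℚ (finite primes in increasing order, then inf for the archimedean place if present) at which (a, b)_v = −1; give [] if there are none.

Mod squares: a ≡ -28101, b ≡ 224434. Check v ∈ {∞, 2, 3, 5, 7, 11, 17, 19, 23, 29, 41}.
v=17: a=17^1·(≡9), b=17^-1·(≡7) mod 17; (9|17)=+1, (7|17)=-1; (−1)^{1·-1·8}·(+1)^-1·(-1)^1 = -1.
v=19: a=19^3·(≡18), b=19^0·(≡16) mod 19; (18|19)=-1, (16|19)=+1; (−1)^{3·0·9}·(-1)^0·(+1)^3 = +1.
v=2: v_2(a)=-2, v_2(b)=-3; units ≡ 3, 1 (mod 8); ε·ε+αω+βω = 1·0+-2·0+-3·1 ≡ 1  ⇒  (a,b)_2 = -1.
v=29: a=29^1·(≡27), b=29^0·(≡26) mod 29; (27|29)=-1, (26|29)=-1; (−1)^{1·0·14}·(-1)^0·(-1)^1 = -1.
v=5: a=5^-4·(≡4), b=5^0·(≡4) mod 5; (4|5)=+1, (4|5)=+1; (−1)^{-4·0·2}·(+1)^0·(+1)^-4 = +1.
v=41: a=41^0·(≡37), b=41^1·(≡1) mod 41; (37|41)=+1, (1|41)=+1; (−1)^{0·1·20}·(+1)^1·(+1)^0 = +1.
v=∞: -28101 < 0 and 224434 > 0  ⇒  (a,b)_∞ = +1.
v=11: a=11^0·(≡9), b=11^2·(≡5) mod 11; (9|11)=+1, (5|11)=+1; (−1)^{0·2·5}·(+1)^2·(+1)^0 = +1.
v=3: a=3^3·(≡2), b=3^2·(≡1) mod 3; (2|3)=-1, (1|3)=+1; (−1)^{3·2·1}·(-1)^2·(+1)^3 = +1.
v=7: a=7^0·(≡4), b=7^1·(≡2) mod 7; (4|7)=+1, (2|7)=+1; (−1)^{0·1·3}·(+1)^1·(+1)^0 = +1.
v=23: a=23^0·(≡22), b=23^1·(≡2) mod 23; (22|23)=-1, (2|23)=+1; (−1)^{0·1·11}·(-1)^1·(+1)^0 = -1.
|Ram(-28101, 224434)| = 4, even; anisotropic at {2, 17, 23, 29}.

[2, 17, 23, 29]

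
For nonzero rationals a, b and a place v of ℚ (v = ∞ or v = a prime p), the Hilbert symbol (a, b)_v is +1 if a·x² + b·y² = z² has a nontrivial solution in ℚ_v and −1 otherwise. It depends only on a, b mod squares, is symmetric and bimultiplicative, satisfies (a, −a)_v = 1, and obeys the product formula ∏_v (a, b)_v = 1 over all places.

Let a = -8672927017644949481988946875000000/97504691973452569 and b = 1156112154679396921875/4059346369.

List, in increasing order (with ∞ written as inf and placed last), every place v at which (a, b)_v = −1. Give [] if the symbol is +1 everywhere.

Mod squares: a ≡ -64515, b ≡ 323. Check v ∈ {∞, 2, 3, 5, 11, 13, 17, 19, 23, 29}.
v=17: a=17^7·(≡8), b=17^5·(≡16) mod 17; (8|17)=+1, (16|17)=+1; (−1)^{7·5·8}·(+1)^5·(+1)^7 = +1.
v=13: a=13^-10·(≡4), b=13^-6·(≡7) mod 13; (4|13)=+1, (7|13)=-1; (−1)^{-10·-6·6}·(+1)^-6·(-1)^-10 = +1.
v=5: a=5^11·(≡2), b=5^6·(≡2) mod 5; (2|5)=-1, (2|5)=-1; (−1)^{11·6·2}·(-1)^6·(-1)^11 = -1.
v=19: a=19^2·(≡17), b=19^1·(≡16) mod 19; (17|19)=+1, (16|19)=+1; (−1)^{2·1·9}·(+1)^1·(+1)^2 = +1.
v=29: a=29^-4·(≡19), b=29^-2·(≡24) mod 29; (19|29)=-1, (24|29)=+1; (−1)^{-4·-2·14}·(-1)^-2·(+1)^-4 = +1.
v=∞: -64515 < 0 and 323 > 0  ⇒  (a,b)_∞ = +1.
v=2: v_2(a)=6, v_2(b)=0; units ≡ 5, 3 (mod 8); ε·ε+αω+βω = 0·1+6·1+0·1 ≡ 0  ⇒  (a,b)_2 = +1.
v=11: a=11^3·(≡4), b=11^2·(≡5) mod 11; (4|11)=+1, (5|11)=+1; (−1)^{3·2·5}·(+1)^2·(+1)^3 = +1.
v=3: a=3^7·(≡2), b=3^4·(≡2) mod 3; (2|3)=-1, (2|3)=-1; (−1)^{7·4·1}·(-1)^4·(-1)^7 = -1.
v=23: a=23^5·(≡6), b=23^4·(≡6) mod 23; (6|23)=+1, (6|23)=+1; (−1)^{5·4·11}·(+1)^4·(+1)^5 = +1.
Ram(-64515, 323) = {3, 5}; no ℚ_3-point on the conic.

[3, 5]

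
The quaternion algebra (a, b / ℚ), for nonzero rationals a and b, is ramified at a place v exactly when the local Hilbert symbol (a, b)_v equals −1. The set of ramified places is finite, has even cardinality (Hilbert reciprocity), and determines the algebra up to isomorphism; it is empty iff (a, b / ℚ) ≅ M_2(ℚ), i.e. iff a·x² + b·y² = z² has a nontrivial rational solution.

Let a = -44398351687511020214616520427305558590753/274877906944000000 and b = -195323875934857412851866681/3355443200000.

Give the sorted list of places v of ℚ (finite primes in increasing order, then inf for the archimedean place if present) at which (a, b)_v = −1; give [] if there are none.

(a, b) ≡ (-434217, -46805) mod (ℚ^×)²; places V = {2, 3, 5, 7, 11, 23, 29, 31, 37, ∞}.
(a,b)_23: α=3, u≡12; β=3, v≡16 (mod 23); (12|23)=+1, (16|23)=+1; sign (−1)^1·+1^3·+1^3 = -1.
(a,b)_31: α=3, u≡19; β=2, v≡5 (mod 31); (19|31)=+1, (5|31)=+1; sign (−1)^0·+1^2·+1^3 = +1.
(a,b)_5: α=-6, u≡2; β=-5, v≡1 (mod 5); (2|5)=-1, (1|5)=+1; sign (−1)^0·-1^-5·+1^-6 = -1.
(a,b)_7: α=7, u≡5; β=2, v≡1 (mod 7); (5|7)=-1, (1|7)=+1; sign (−1)^0·-1^2·+1^7 = +1.
(a,b)_11: α=2, u≡2; β=1, v≡2 (mod 11); (2|11)=-1, (2|11)=-1; sign (−1)^0·-1^1·-1^2 = -1.
(a,b)_29: α=3, u≡5; β=2, v≡16 (mod 29); (5|29)=+1, (16|29)=+1; sign (−1)^0·+1^2·+1^3 = +1.
(a,b)_3: α=15, u≡2; β=12, v≡1 (mod 3); (2|3)=-1, (1|3)=+1; sign (−1)^0·-1^12·+1^15 = +1.
(a,b)_∞: sgn(-434217)=−, sgn(-46805)=−, so -1.
(a,b)_37: α=8, u≡14; β=5, v≡10 (mod 37); (14|37)=-1, (10|37)=+1; sign (−1)^0·-1^5·+1^8 = -1.
(a,b)_2: α=-44, β=-30; u≡7, v≡3 (mod 8); ε(u)ε(v)=1·1, αω(v)=-44·1, βω(u)=-30·0; sum ≡ 1  ⇒  -1.
Ram(-434217, -46805) = {2, 5, 11, 23, 37, ∞}; no ℚ_2-point on the conic.

[2, 5, 11, 23, 37, inf]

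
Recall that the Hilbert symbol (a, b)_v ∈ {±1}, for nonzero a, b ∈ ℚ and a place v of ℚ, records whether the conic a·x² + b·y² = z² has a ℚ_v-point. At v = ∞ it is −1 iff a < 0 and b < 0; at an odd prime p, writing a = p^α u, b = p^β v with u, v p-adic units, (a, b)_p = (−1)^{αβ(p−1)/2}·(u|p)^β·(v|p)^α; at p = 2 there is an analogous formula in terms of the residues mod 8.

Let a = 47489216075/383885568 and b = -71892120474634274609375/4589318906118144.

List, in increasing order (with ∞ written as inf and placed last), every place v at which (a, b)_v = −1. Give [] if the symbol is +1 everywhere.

Mod squares: a ≡ 3451, b ≡ -23. Check v ∈ {∞, 2, 3, 5, 7, 11, 17, 19, 23, 29}.
v=11: a=11^-2·(≡7), b=11^-4·(≡8) mod 11; (7|11)=-1, (8|11)=-1; (−1)^{-2·-4·5}·(-1)^-4·(-1)^-2 = +1.
v=5: a=5^2·(≡1), b=5^8·(≡3) mod 5; (1|5)=+1, (3|5)=-1; (−1)^{2·8·2}·(+1)^8·(-1)^2 = +1.
v=2: v_2(a)=-8, v_2(b)=-16; units ≡ 3, 1 (mod 8); ε·ε+αω+βω = 1·0+-8·0+-16·1 ≡ 0  ⇒  (a,b)_2 = +1.
v=29: a=29^1·(≡2), b=29^2·(≡5) mod 29; (2|29)=-1, (5|29)=+1; (−1)^{1·2·14}·(-1)^2·(+1)^1 = +1.
v=23: a=23^2·(≡13), b=23^5·(≡5) mod 23; (13|23)=+1, (5|23)=-1; (−1)^{2·5·11}·(+1)^5·(-1)^2 = +1.
v=3: a=3^-6·(≡1), b=3^-14·(≡1) mod 3; (1|3)=+1, (1|3)=+1; (−1)^{-6·-14·1}·(+1)^-14·(+1)^-6 = +1.
v=∞: 3451 > 0 and -23 < 0  ⇒  (a,b)_∞ = +1.
v=7: a=7^3·(≡5), b=7^6·(≡5) mod 7; (5|7)=-1, (5|7)=-1; (−1)^{3·6·3}·(-1)^6·(-1)^3 = -1.
v=19: a=19^2·(≡13), b=19^0·(≡18) mod 19; (13|19)=-1, (18|19)=-1; (−1)^{2·0·9}·(-1)^0·(-1)^2 = +1.
v=17: a=17^-1·(≡2), b=17^2·(≡12) mod 17; (2|17)=+1, (12|17)=-1; (−1)^{-1·2·8}·(+1)^2·(-1)^-1 = -1.
(3451, -23 / ℚ) ramifies at {7, 17}: a division algebra.

[7, 17]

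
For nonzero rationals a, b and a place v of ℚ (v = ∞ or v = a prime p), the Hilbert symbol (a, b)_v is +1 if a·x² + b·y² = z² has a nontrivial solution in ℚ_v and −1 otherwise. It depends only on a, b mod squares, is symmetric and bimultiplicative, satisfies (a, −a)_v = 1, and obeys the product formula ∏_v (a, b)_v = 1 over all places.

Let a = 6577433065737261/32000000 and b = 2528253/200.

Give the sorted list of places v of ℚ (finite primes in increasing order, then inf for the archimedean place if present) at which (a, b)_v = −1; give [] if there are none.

Mod squares: a ≡ 42, b ≡ 26. Check v ∈ {∞, 2, 3, 5, 7, 13}.
v=∞: 42 > 0 and 26 > 0  ⇒  (a,b)_∞ = +1.
v=5: a=5^-6·(≡2), b=5^-2·(≡1) mod 5; (2|5)=-1, (1|5)=+1; (−1)^{-6·-2·2}·(-1)^-2·(+1)^-6 = +1.
v=13: a=13^2·(≡9), b=13^1·(≡8) mod 13; (9|13)=+1, (8|13)=-1; (−1)^{2·1·6}·(+1)^1·(-1)^2 = +1.
v=3: a=3^9·(≡2), b=3^4·(≡2) mod 3; (2|3)=-1, (2|3)=-1; (−1)^{9·4·1}·(-1)^4·(-1)^9 = -1.
v=2: v_2(a)=-11, v_2(b)=-3; units ≡ 5, 5 (mod 8); ε·ε+αω+βω = 0·0+-11·1+-3·1 ≡ 0  ⇒  (a,b)_2 = +1.
v=7: a=7^11·(≡5), b=7^4·(≡6) mod 7; (5|7)=-1, (6|7)=-1; (−1)^{11·4·3}·(-1)^4·(-1)^11 = -1.
Ram(42, 26) = {3, 7}; no ℚ_3-point on the conic.

[3, 7]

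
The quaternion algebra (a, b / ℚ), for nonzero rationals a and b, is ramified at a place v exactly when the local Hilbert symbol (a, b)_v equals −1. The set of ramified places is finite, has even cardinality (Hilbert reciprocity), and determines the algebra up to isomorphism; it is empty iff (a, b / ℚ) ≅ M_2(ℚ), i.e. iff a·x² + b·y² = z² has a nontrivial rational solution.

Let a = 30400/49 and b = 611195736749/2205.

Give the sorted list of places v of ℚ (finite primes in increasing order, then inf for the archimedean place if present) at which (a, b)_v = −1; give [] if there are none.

[43, 53]

Mod squares: a ≡ 19, b ≡ 216505. Check v ∈ {∞, 2, 3, 5, 7, 13, 17, 19, 43, 53}.
v=13: a=13^0·(≡11), b=13^2·(≡1) mod 13; (11|13)=-1, (1|13)=+1; (−1)^{0·2·6}·(-1)^2·(+1)^0 = +1.
v=19: a=19^1·(≡9), b=19^1·(≡13) mod 19; (9|19)=+1, (13|19)=-1; (−1)^{1·1·9}·(+1)^1·(-1)^1 = +1.
v=∞: 19 > 0 and 216505 > 0  ⇒  (a,b)_∞ = +1.
v=53: a=53^0·(≡32), b=53^1·(≡38) mod 53; (32|53)=-1, (38|53)=+1; (−1)^{0·1·26}·(-1)^1·(+1)^0 = -1.
v=7: a=7^-2·(≡6), b=7^-2·(≡1) mod 7; (6|7)=-1, (1|7)=+1; (−1)^{-2·-2·3}·(-1)^-2·(+1)^-2 = +1.
v=2: v_2(a)=6, v_2(b)=0; units ≡ 3, 1 (mod 8); ε·ε+αω+βω = 1·0+6·0+0·1 ≡ 0  ⇒  (a,b)_2 = +1.
v=17: a=17^0·(≡15), b=17^4·(≡14) mod 17; (15|17)=+1, (14|17)=-1; (−1)^{0·4·8}·(+1)^4·(-1)^0 = +1.
v=43: a=43^0·(≡7), b=43^1·(≡40) mod 43; (7|43)=-1, (40|43)=+1; (−1)^{0·1·21}·(-1)^1·(+1)^0 = -1.
v=5: a=5^2·(≡4), b=5^-1·(≡4) mod 5; (4|5)=+1, (4|5)=+1; (−1)^{2·-1·2}·(+1)^-1·(+1)^2 = +1.
v=3: a=3^0·(≡1), b=3^-2·(≡1) mod 3; (1|3)=+1, (1|3)=+1; (−1)^{0·-2·1}·(+1)^-2·(+1)^0 = +1.
(19, 216505 / ℚ) ramifies at {43, 53}: a division algebra.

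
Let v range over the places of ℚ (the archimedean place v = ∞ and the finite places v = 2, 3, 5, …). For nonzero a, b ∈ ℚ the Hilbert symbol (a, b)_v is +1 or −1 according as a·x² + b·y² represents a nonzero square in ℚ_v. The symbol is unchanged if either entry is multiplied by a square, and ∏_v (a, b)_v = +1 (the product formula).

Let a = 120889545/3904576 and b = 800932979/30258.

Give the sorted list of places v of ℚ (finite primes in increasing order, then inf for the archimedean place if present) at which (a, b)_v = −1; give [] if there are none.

(a, b) ≡ (105, 22) mod (ℚ^×)²; places V = {2, 3, 5, 7, 11, 13, 19, 23, 29, 37, 41, 53, ∞}.
(a,b)_2: α=-6, β=-1; u≡1, v≡3 (mod 8); ε(u)ε(v)=0·1, αω(v)=-6·1, βω(u)=-1·0; sum ≡ 0  ⇒  +1.
(a,b)_3: α=1, u≡2; β=-2, v≡1 (mod 3); (2|3)=-1, (1|3)=+1; sign (−1)^0·-1^-2·+1^1 = +1.
(a,b)_19: α=-2, u≡10; β=0, v≡12 (mod 19); (10|19)=-1, (12|19)=-1; sign (−1)^0·-1^0·-1^-2 = +1.
(a,b)_37: α=2, u≡20; β=0, v≡8 (mod 37); (20|37)=-1, (8|37)=-1; sign (−1)^0·-1^0·-1^2 = +1.
(a,b)_∞: sgn(105)=+, sgn(22)=+, so +1.
(a,b)_7: α=1, u≡1; β=2, v≡1 (mod 7); (1|7)=+1, (1|7)=+1; sign (−1)^0·+1^2·+1^1 = +1.
(a,b)_5: α=1, u≡4; β=0, v≡3 (mod 5); (4|5)=+1, (3|5)=-1; sign (−1)^0·+1^0·-1^1 = -1.
(a,b)_13: α=-2, u≡12; β=0, v≡4 (mod 13); (12|13)=+1, (4|13)=+1; sign (−1)^0·+1^0·+1^-2 = +1.
(a,b)_23: α=0, u≡1; β=2, v≡20 (mod 23); (1|23)=+1, (20|23)=-1; sign (−1)^0·+1^2·-1^0 = +1.
(a,b)_53: α=0, u≡40; β=2, v≡23 (mod 53); (40|53)=+1, (23|53)=-1; sign (−1)^0·+1^2·-1^0 = +1.
(a,b)_41: α=0, u≡8; β=-2, v≡13 (mod 41); (8|41)=+1, (13|41)=-1; sign (−1)^0·+1^-2·-1^0 = +1.
(a,b)_11: α=0, u≡8; β=1, v≡8 (mod 11); (8|11)=-1, (8|11)=-1; sign (−1)^0·-1^1·-1^0 = -1.
(a,b)_29: α=2, u≡14; β=0, v≡20 (mod 29); (14|29)=-1, (20|29)=+1; sign (−1)^0·-1^0·+1^2 = +1.
|Ram(105, 22)| = 2, even; anisotropic at {5, 11}.

[5, 11]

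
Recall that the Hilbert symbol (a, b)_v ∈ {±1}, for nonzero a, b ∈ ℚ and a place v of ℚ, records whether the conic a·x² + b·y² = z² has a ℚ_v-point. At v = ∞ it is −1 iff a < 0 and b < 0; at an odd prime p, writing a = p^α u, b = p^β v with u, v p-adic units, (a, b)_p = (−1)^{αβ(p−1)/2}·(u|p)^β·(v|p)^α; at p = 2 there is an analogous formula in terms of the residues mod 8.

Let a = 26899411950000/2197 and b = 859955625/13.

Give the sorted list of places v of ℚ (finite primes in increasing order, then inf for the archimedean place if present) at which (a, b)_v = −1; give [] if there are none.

Mod squares: a ≡ 25415, b ≡ 13. Check v ∈ {∞, 2, 3, 5, 13, 17, 23}.
v=∞: 25415 > 0 and 13 > 0  ⇒  (a,b)_∞ = +1.
v=23: a=23^3·(≡2), b=23^2·(≡13) mod 23; (2|23)=+1, (13|23)=+1; (−1)^{3·2·11}·(+1)^2·(+1)^3 = +1.
v=13: a=13^-3·(≡5), b=13^-1·(≡9) mod 13; (5|13)=-1, (9|13)=+1; (−1)^{-3·-1·6}·(-1)^-1·(+1)^-3 = -1.
v=3: a=3^2·(≡2), b=3^2·(≡1) mod 3; (2|3)=-1, (1|3)=+1; (−1)^{2·2·1}·(-1)^2·(+1)^2 = +1.
v=2: v_2(a)=4, v_2(b)=0; units ≡ 7, 5 (mod 8); ε·ε+αω+βω = 1·0+4·1+0·0 ≡ 0  ⇒  (a,b)_2 = +1.
v=17: a=17^3·(≡13), b=17^2·(≡1) mod 17; (13|17)=+1, (1|17)=+1; (−1)^{3·2·8}·(+1)^2·(+1)^3 = +1.
v=5: a=5^5·(≡2), b=5^4·(≡3) mod 5; (2|5)=-1, (3|5)=-1; (−1)^{5·4·2}·(-1)^4·(-1)^5 = -1.
Ram(25415, 13) = {5, 13}; no ℚ_5-point on the conic.

[5, 13]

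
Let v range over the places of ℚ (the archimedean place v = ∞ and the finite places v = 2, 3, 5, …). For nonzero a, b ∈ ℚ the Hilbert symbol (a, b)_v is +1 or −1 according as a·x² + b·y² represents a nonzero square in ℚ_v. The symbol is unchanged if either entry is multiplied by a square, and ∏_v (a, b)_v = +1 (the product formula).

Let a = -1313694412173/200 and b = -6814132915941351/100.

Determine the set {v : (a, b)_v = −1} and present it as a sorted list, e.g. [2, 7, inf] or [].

(a, b) ≡ (-26, -399) mod (ℚ^×)²; places V = {2, 3, 5, 7, 11, 13, 19, ∞}.
(a,b)_7: α=0, u≡1; β=1, v≡5 (mod 7); (1|7)=+1, (5|7)=-1; sign (−1)^0·+1^1·-1^0 = +1.
(a,b)_2: α=-3, β=-2; u≡3, v≡1 (mod 8); ε(u)ε(v)=1·0, αω(v)=-3·0, βω(u)=-2·1; sum ≡ 0  ⇒  +1.
(a,b)_3: α=4, u≡1; β=5, v≡2 (mod 3); (1|3)=+1, (2|3)=-1; sign (−1)^0·+1^5·-1^4 = +1.
(a,b)_13: α=5, u≡2; β=6, v≡10 (mod 13); (2|13)=-1, (10|13)=+1; sign (−1)^0·-1^6·+1^5 = +1.
(a,b)_11: α=2, u≡7; β=2, v≡7 (mod 11); (7|11)=-1, (7|11)=-1; sign (−1)^0·-1^2·-1^2 = +1.
(a,b)_∞: sgn(-26)=−, sgn(-399)=−, so -1.
(a,b)_19: α=2, u≡8; β=3, v≡17 (mod 19); (8|19)=-1, (17|19)=+1; sign (−1)^0·-1^3·+1^2 = -1.
(a,b)_5: α=-2, u≡4; β=-2, v≡1 (mod 5); (4|5)=+1, (1|5)=+1; sign (−1)^0·+1^-2·+1^-2 = +1.
(-26, -399 / ℚ) ramifies at {19, ∞}: a division algebra.

[19, inf]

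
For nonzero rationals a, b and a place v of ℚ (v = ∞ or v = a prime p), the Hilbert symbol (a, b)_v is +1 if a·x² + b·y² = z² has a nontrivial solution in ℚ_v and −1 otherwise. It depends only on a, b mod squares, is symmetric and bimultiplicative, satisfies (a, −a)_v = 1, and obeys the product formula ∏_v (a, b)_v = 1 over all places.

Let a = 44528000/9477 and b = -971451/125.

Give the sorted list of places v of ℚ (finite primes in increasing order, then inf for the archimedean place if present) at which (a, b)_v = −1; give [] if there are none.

(a, b) ≡ (2990, -1495) mod (ℚ^×)²; places V = {2, 3, 5, 11, 13, 19, 23, ∞}.
(a,b)_∞: sgn(2990)=+, sgn(-1495)=−, so +1.
(a,b)_11: α=2, u≡1; β=0, v≡9 (mod 11); (1|11)=+1, (9|11)=+1; sign (−1)^0·+1^0·+1^2 = +1.
(a,b)_3: α=-6, u≡2; β=2, v≡2 (mod 3); (2|3)=-1, (2|3)=-1; sign (−1)^0·-1^2·-1^-6 = +1.
(a,b)_13: α=-1, u≡10; β=1, v≡11 (mod 13); (10|13)=+1, (11|13)=-1; sign (−1)^0·+1^1·-1^-1 = -1.
(a,b)_19: α=0, u≡5; β=2, v≡11 (mod 19); (5|19)=+1, (11|19)=+1; sign (−1)^0·+1^2·+1^0 = +1.
(a,b)_23: α=1, u≡21; β=1, v≡6 (mod 23); (21|23)=-1, (6|23)=+1; sign (−1)^1·-1^1·+1^1 = +1.
(a,b)_2: α=7, β=0; u≡7, v≡1 (mod 8); ε(u)ε(v)=1·0, αω(v)=7·0, βω(u)=0·0; sum ≡ 0  ⇒  +1.
(a,b)_5: α=3, u≡2; β=-3, v≡4 (mod 5); (2|5)=-1, (4|5)=+1; sign (−1)^0·-1^-3·+1^3 = -1.
|Ram(2990, -1495)| = 2, even; anisotropic at {5, 13}.

[5, 13]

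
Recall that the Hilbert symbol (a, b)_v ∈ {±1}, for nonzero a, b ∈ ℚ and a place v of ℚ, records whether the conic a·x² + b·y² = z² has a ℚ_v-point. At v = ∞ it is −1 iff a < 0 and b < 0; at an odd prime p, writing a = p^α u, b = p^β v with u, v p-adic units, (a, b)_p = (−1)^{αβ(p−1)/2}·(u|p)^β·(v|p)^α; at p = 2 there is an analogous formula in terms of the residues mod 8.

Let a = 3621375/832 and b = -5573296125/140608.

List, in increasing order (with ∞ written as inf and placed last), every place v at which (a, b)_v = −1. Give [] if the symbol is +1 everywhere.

Mod squares: a ≡ 209235, b ≡ -3975465. Check v ∈ {∞, 2, 3, 5, 13, 19, 29, 37}.
v=37: a=37^1·(≡17), b=37^1·(≡28) mod 37; (17|37)=-1, (28|37)=+1; (−1)^{1·1·18}·(-1)^1·(+1)^1 = -1.
v=∞: 209235 > 0 and -3975465 < 0  ⇒  (a,b)_∞ = +1.
v=29: a=29^1·(≡16), b=29^1·(≡18) mod 29; (16|29)=+1, (18|29)=-1; (−1)^{1·1·14}·(+1)^1·(-1)^1 = -1.
v=19: a=19^0·(≡11), b=19^1·(≡18) mod 19; (11|19)=+1, (18|19)=-1; (−1)^{0·1·9}·(+1)^1·(-1)^0 = +1.
v=5: a=5^3·(≡3), b=5^3·(≡2) mod 5; (3|5)=-1, (2|5)=-1; (−1)^{3·3·2}·(-1)^3·(-1)^3 = +1.
v=2: v_2(a)=-6, v_2(b)=-6; units ≡ 3, 7 (mod 8); ε·ε+αω+βω = 1·1+-6·0+-6·1 ≡ 1  ⇒  (a,b)_2 = -1.
v=3: a=3^3·(≡1), b=3^7·(≡2) mod 3; (1|3)=+1, (2|3)=-1; (−1)^{3·7·1}·(+1)^7·(-1)^3 = +1.
v=13: a=13^-1·(≡9), b=13^-3·(≡7) mod 13; (9|13)=+1, (7|13)=-1; (−1)^{-1·-3·6}·(+1)^-3·(-1)^-1 = -1.
Ram(209235, -3975465) = {2, 13, 29, 37}; no ℚ_2-point on the conic.

[2, 13, 29, 37]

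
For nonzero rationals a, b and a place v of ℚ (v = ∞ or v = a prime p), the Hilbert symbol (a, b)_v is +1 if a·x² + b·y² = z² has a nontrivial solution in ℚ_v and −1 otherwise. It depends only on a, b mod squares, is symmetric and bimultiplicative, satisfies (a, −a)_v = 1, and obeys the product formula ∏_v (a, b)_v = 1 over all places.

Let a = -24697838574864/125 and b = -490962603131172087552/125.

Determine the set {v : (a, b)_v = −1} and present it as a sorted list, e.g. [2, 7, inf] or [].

Mod squares: a ≡ -5, b ≡ -690235. Check v ∈ {∞, 2, 3, 5, 7, 13, 37, 41}.
v=5: a=5^-3·(≡1), b=5^-3·(≡3) mod 5; (1|5)=+1, (3|5)=-1; (−1)^{-3·-3·2}·(+1)^-3·(-1)^-3 = -1.
v=2: v_2(a)=4, v_2(b)=8; units ≡ 3, 5 (mod 8); ε·ε+αω+βω = 1·0+4·1+8·1 ≡ 0  ⇒  (a,b)_2 = +1.
v=7: a=7^2·(≡4), b=7^3·(≡4) mod 7; (4|7)=+1, (4|7)=+1; (−1)^{2·3·3}·(+1)^3·(+1)^2 = +1.
v=3: a=3^4·(≡1), b=3^6·(≡2) mod 3; (1|3)=+1, (2|3)=-1; (−1)^{4·6·1}·(+1)^6·(-1)^4 = +1.
v=∞: -5 < 0 and -690235 < 0  ⇒  (a,b)_∞ = -1.
v=41: a=41^2·(≡36), b=41^3·(≡8) mod 41; (36|41)=+1, (8|41)=+1; (−1)^{2·3·20}·(+1)^3·(+1)^2 = +1.
v=13: a=13^2·(≡2), b=13^3·(≡9) mod 13; (2|13)=-1, (9|13)=+1; (−1)^{2·3·6}·(-1)^3·(+1)^2 = -1.
v=37: a=37^2·(≡8), b=37^3·(≡7) mod 37; (8|37)=-1, (7|37)=+1; (−1)^{2·3·18}·(-1)^3·(+1)^2 = -1.
Ram(-5, -690235) = {5, 13, 37, ∞}; no ℚ_5-point on the conic.

[5, 13, 37, inf]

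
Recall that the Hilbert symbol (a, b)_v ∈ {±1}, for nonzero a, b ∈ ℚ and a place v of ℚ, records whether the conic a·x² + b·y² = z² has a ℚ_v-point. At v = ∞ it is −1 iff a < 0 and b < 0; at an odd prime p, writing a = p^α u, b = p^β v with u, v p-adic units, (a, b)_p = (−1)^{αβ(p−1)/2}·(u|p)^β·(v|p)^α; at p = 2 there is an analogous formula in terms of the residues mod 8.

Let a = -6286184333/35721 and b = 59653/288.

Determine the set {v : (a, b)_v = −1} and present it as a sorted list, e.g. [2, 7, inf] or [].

[2, 11, 17, 29]

Mod squares: a ≡ -103037, b ≡ 986. Check v ∈ {∞, 2, 3, 7, 11, 13, 17, 19, 29}.
v=29: a=29^1·(≡14), b=29^1·(≡1) mod 29; (14|29)=-1, (1|29)=+1; (−1)^{1·1·14}·(-1)^1·(+1)^1 = -1.
v=3: a=3^-6·(≡1), b=3^-2·(≡2) mod 3; (1|3)=+1, (2|3)=-1; (−1)^{-6·-2·1}·(+1)^-2·(-1)^-6 = +1.
v=19: a=19^3·(≡16), b=19^0·(≡4) mod 19; (16|19)=+1, (4|19)=+1; (−1)^{3·0·9}·(+1)^0·(+1)^3 = +1.
v=2: v_2(a)=0, v_2(b)=-5; units ≡ 3, 5 (mod 8); ε·ε+αω+βω = 1·0+0·1+-5·1 ≡ 1  ⇒  (a,b)_2 = -1.
v=∞: -103037 < 0 and 986 > 0  ⇒  (a,b)_∞ = +1.
v=11: a=11^1·(≡1), b=11^2·(≡10) mod 11; (1|11)=+1, (10|11)=-1; (−1)^{1·2·5}·(+1)^2·(-1)^1 = -1.
v=17: a=17^1·(≡9), b=17^1·(≡10) mod 17; (9|17)=+1, (10|17)=-1; (−1)^{1·1·8}·(+1)^1·(-1)^1 = -1.
v=13: a=13^2·(≡1), b=13^0·(≡11) mod 13; (1|13)=+1, (11|13)=-1; (−1)^{2·0·6}·(+1)^0·(-1)^2 = +1.
v=7: a=7^-2·(≡5), b=7^0·(≡6) mod 7; (5|7)=-1, (6|7)=-1; (−1)^{-2·0·3}·(-1)^0·(-1)^-2 = +1.
Ram(-103037, 986) = {2, 11, 17, 29}; no ℚ_2-point on the conic.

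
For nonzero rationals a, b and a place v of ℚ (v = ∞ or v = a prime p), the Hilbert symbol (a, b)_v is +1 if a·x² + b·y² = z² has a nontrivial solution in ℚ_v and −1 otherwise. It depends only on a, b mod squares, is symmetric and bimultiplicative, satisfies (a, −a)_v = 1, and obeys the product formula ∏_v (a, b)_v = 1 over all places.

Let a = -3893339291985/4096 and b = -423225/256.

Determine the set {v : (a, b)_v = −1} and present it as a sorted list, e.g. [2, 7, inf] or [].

[2, inf]

Mod squares: a ≡ -13585, b ≡ -209. Check v ∈ {∞, 2, 3, 5, 11, 13, 19}.
v=∞: -13585 < 0 and -209 < 0  ⇒  (a,b)_∞ = -1.
v=13: a=13^1·(≡7), b=13^0·(≡9) mod 13; (7|13)=-1, (9|13)=+1; (−1)^{1·0·6}·(-1)^0·(+1)^1 = +1.
v=19: a=19^3·(≡6), b=19^1·(≡14) mod 19; (6|19)=+1, (14|19)=-1; (−1)^{3·1·9}·(+1)^1·(-1)^3 = +1.
v=2: v_2(a)=-12, v_2(b)=-8; units ≡ 7, 7 (mod 8); ε·ε+αω+βω = 1·1+-12·0+-8·0 ≡ 1  ⇒  (a,b)_2 = -1.
v=11: a=11^3·(≡2), b=11^1·(≡1) mod 11; (2|11)=-1, (1|11)=+1; (−1)^{3·1·5}·(-1)^1·(+1)^3 = +1.
v=3: a=3^8·(≡2), b=3^4·(≡1) mod 3; (2|3)=-1, (1|3)=+1; (−1)^{8·4·1}·(-1)^4·(+1)^8 = +1.
v=5: a=5^1·(≡3), b=5^2·(≡1) mod 5; (3|5)=-1, (1|5)=+1; (−1)^{1·2·2}·(-1)^2·(+1)^1 = +1.
|Ram(-13585, -209)| = 2, even; anisotropic at {2, ∞}.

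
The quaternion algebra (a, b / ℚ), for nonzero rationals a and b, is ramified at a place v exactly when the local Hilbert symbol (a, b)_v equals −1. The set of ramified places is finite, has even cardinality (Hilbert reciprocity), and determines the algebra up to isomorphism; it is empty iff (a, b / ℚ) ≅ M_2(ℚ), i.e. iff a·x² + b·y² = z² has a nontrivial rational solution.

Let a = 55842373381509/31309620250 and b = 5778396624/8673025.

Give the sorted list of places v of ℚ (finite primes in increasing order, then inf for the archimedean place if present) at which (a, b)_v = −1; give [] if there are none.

[2, 7, 11, 13]

(a, b) ≡ (4290, 21) mod (ℚ^×)²; places V = {2, 3, 5, 7, 11, 13, 19, 29, 31, ∞}.
(a,b)_31: α=-2, u≡13; β=-2, v≡24 (mod 31); (13|31)=-1, (24|31)=-1; sign (−1)^0·-1^-2·-1^-2 = +1.
(a,b)_5: α=-3, u≡2; β=-2, v≡4 (mod 5); (2|5)=-1, (4|5)=+1; sign (−1)^0·-1^-2·+1^-3 = +1.
(a,b)_13: α=3, u≡11; β=2, v≡11 (mod 13); (11|13)=-1, (11|13)=-1; sign (−1)^0·-1^2·-1^3 = -1.
(a,b)_7: α=0, u≡6; β=1, v≡3 (mod 7); (6|7)=-1, (3|7)=-1; sign (−1)^0·-1^1·-1^0 = -1.
(a,b)_29: α=4, u≡18; β=2, v≡27 (mod 29); (18|29)=-1, (27|29)=-1; sign (−1)^0·-1^2·-1^4 = +1.
(a,b)_3: α=3, u≡2; β=1, v≡1 (mod 3); (2|3)=-1, (1|3)=+1; sign (−1)^1·-1^1·+1^3 = +1.
(a,b)_19: α=-4, u≡14; β=-2, v≡15 (mod 19); (14|19)=-1, (15|19)=-1; sign (−1)^0·-1^-2·-1^-4 = +1.
(a,b)_∞: sgn(4290)=+, sgn(21)=+, so +1.
(a,b)_2: α=-1, β=4; u≡1, v≡5 (mod 8); ε(u)ε(v)=0·0, αω(v)=-1·1, βω(u)=4·0; sum ≡ 1  ⇒  -1.
(a,b)_11: α=3, u≡3; β=2, v≡6 (mod 11); (3|11)=+1, (6|11)=-1; sign (−1)^0·+1^2·-1^3 = -1.
Ram(4290, 21) = {2, 7, 11, 13}; no ℚ_2-point on the conic.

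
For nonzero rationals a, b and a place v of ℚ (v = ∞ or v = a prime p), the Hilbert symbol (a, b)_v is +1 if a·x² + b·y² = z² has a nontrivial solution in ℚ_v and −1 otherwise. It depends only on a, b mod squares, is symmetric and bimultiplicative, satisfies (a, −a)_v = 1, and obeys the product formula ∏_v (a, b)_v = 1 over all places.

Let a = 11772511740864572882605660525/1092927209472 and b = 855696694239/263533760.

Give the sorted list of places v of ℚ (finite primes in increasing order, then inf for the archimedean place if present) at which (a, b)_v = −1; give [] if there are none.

(a, b) ≡ (47074027, 44485) mod (ℚ^×)²; places V = {2, 3, 5, 7, 11, 13, 17, 31, 37, 41, ∞}.
(a,b)_13: α=3, u≡2; β=0, v≡4 (mod 13); (2|13)=-1, (4|13)=+1; sign (−1)^0·-1^0·+1^3 = +1.
(a,b)_11: α=1, u≡6; β=0, v≡4 (mod 11); (6|11)=-1, (4|11)=+1; sign (−1)^0·-1^0·+1^1 = +1.
(a,b)_5: α=2, u≡3; β=-1, v≡2 (mod 5); (3|5)=-1, (2|5)=-1; sign (−1)^0·-1^-1·-1^2 = -1.
(a,b)_17: α=2, u≡7; β=0, v≡16 (mod 17); (7|17)=-1, (16|17)=+1; sign (−1)^0·-1^0·+1^2 = +1.
(a,b)_37: α=1, u≡26; β=0, v≡21 (mod 37); (26|37)=+1, (21|37)=+1; sign (−1)^0·+1^0·+1^1 = +1.
(a,b)_∞: sgn(47074027)=+, sgn(44485)=+, so +1.
(a,b)_3: α=-4, u≡1; β=6, v≡1 (mod 3); (1|3)=+1, (1|3)=+1; sign (−1)^0·+1^6·+1^-4 = +1.
(a,b)_2: α=-14, β=-6; u≡3, v≡5 (mod 8); ε(u)ε(v)=1·0, αω(v)=-14·1, βω(u)=-6·1; sum ≡ 0  ⇒  +1.
(a,b)_31: α=9, u≡3; β=5, v≡5 (mod 31); (3|31)=-1, (5|31)=+1; sign (−1)^1·-1^5·+1^9 = +1.
(a,b)_41: α=3, u≡17; β=1, v≡34 (mod 41); (17|41)=-1, (34|41)=-1; sign (−1)^0·-1^1·-1^3 = +1.
(a,b)_7: α=-7, u≡3; β=-7, v≡6 (mod 7); (3|7)=-1, (6|7)=-1; sign (−1)^1·-1^-7·-1^-7 = -1.
Ram(47074027, 44485) = {5, 7}; no ℚ_5-point on the conic.

[5, 7]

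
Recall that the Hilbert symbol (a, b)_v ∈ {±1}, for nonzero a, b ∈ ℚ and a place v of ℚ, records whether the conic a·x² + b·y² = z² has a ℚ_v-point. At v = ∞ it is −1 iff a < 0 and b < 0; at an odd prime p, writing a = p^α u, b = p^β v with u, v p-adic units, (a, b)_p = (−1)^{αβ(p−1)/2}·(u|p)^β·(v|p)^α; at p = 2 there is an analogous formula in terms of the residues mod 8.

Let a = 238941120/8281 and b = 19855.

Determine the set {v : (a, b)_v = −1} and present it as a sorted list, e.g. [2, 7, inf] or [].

Mod squares: a ≡ 255, b ≡ 55. Check v ∈ {∞, 2, 3, 5, 7, 11, 13, 17, 19}.
v=∞: 255 > 0 and 55 > 0  ⇒  (a,b)_∞ = +1.
v=2: v_2(a)=6, v_2(b)=0; units ≡ 7, 7 (mod 8); ε·ε+αω+βω = 1·1+6·0+0·0 ≡ 1  ⇒  (a,b)_2 = -1.
v=11: a=11^4·(≡2), b=11^1·(≡1) mod 11; (2|11)=-1, (1|11)=+1; (−1)^{4·1·5}·(-1)^1·(+1)^4 = -1.
v=19: a=19^0·(≡10), b=19^2·(≡17) mod 19; (10|19)=-1, (17|19)=+1; (−1)^{0·2·9}·(-1)^2·(+1)^0 = +1.
v=3: a=3^1·(≡1), b=3^0·(≡1) mod 3; (1|3)=+1, (1|3)=+1; (−1)^{1·0·1}·(+1)^0·(+1)^1 = +1.
v=13: a=13^-2·(≡8), b=13^0·(≡4) mod 13; (8|13)=-1, (4|13)=+1; (−1)^{-2·0·6}·(-1)^0·(+1)^-2 = +1.
v=7: a=7^-2·(≡5), b=7^0·(≡3) mod 7; (5|7)=-1, (3|7)=-1; (−1)^{-2·0·3}·(-1)^0·(-1)^-2 = +1.
v=17: a=17^1·(≡16), b=17^0·(≡16) mod 17; (16|17)=+1, (16|17)=+1; (−1)^{1·0·8}·(+1)^0·(+1)^1 = +1.
v=5: a=5^1·(≡4), b=5^1·(≡1) mod 5; (4|5)=+1, (1|5)=+1; (−1)^{1·1·2}·(+1)^1·(+1)^1 = +1.
|Ram(255, 55)| = 2, even; anisotropic at {2, 11}.

[2, 11]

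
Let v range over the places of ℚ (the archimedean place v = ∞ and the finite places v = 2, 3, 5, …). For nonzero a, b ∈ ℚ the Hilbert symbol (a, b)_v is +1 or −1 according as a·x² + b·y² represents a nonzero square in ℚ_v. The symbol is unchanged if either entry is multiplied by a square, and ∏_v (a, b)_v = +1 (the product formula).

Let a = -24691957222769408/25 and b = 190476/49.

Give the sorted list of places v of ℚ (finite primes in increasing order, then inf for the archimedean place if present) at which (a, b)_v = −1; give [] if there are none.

Mod squares: a ≡ -20387, b ≡ 5291. Check v ∈ {∞, 2, 3, 5, 7, 11, 13, 19, 29, 37}.
v=19: a=19^1·(≡2), b=19^0·(≡7) mod 19; (2|19)=-1, (7|19)=+1; (−1)^{1·0·9}·(-1)^0·(+1)^1 = +1.
v=13: a=13^4·(≡3), b=13^1·(≡4) mod 13; (3|13)=+1, (4|13)=+1; (−1)^{4·1·6}·(+1)^1·(+1)^4 = +1.
v=2: v_2(a)=8, v_2(b)=2; units ≡ 5, 3 (mod 8); ε·ε+αω+βω = 0·1+8·1+2·1 ≡ 0  ⇒  (a,b)_2 = +1.
v=3: a=3^0·(≡1), b=3^2·(≡2) mod 3; (1|3)=+1, (2|3)=-1; (−1)^{0·2·1}·(+1)^2·(-1)^0 = +1.
v=∞: -20387 < 0 and 5291 > 0  ⇒  (a,b)_∞ = +1.
v=7: a=7^0·(≡4), b=7^-2·(≡6) mod 7; (4|7)=+1, (6|7)=-1; (−1)^{0·-2·3}·(+1)^-2·(-1)^0 = +1.
v=11: a=11^2·(≡10), b=11^1·(≡7) mod 11; (10|11)=-1, (7|11)=-1; (−1)^{2·1·5}·(-1)^1·(-1)^2 = -1.
v=29: a=29^1·(≡6), b=29^0·(≡6) mod 29; (6|29)=+1, (6|29)=+1; (−1)^{1·0·14}·(+1)^0·(+1)^1 = +1.
v=37: a=37^3·(≡7), b=37^1·(≡22) mod 37; (7|37)=+1, (22|37)=-1; (−1)^{3·1·18}·(+1)^1·(-1)^3 = -1.
v=5: a=5^-2·(≡2), b=5^0·(≡4) mod 5; (2|5)=-1, (4|5)=+1; (−1)^{-2·0·2}·(-1)^0·(+1)^-2 = +1.
(-20387, 5291 / ℚ) ramifies at {11, 37}: a division algebra.

[11, 37]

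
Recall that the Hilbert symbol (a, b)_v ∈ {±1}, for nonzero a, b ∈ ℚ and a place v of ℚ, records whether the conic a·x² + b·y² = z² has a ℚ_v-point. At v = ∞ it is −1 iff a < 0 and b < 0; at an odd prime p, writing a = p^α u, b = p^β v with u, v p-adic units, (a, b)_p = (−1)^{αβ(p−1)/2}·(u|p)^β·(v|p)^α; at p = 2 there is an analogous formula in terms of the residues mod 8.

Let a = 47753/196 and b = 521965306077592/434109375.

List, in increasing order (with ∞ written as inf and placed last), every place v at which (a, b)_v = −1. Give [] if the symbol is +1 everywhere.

(a, b) ≡ (17, 12586) mod (ℚ^×)²; places V = {2, 3, 5, 7, 13, 17, 23, 29, 31, 53, ∞}.
(a,b)_∞: sgn(17)=+, sgn(12586)=+, so +1.
(a,b)_7: α=-2, u≡5; β=-3, v≡5 (mod 7); (5|7)=-1, (5|7)=-1; sign (−1)^0·-1^-3·-1^-2 = -1.
(a,b)_17: α=1, u≡8; β=2, v≡6 (mod 17); (8|17)=+1, (6|17)=-1; sign (−1)^0·+1^2·-1^1 = -1.
(a,b)_53: α=2, u≡42; β=2, v≡47 (mod 53); (42|53)=+1, (47|53)=+1; sign (−1)^0·+1^2·+1^2 = +1.
(a,b)_13: α=0, u≡4; β=2, v≡5 (mod 13); (4|13)=+1, (5|13)=-1; sign (−1)^0·+1^2·-1^0 = +1.
(a,b)_3: α=0, u≡2; β=-4, v≡1 (mod 3); (2|3)=-1, (1|3)=+1; sign (−1)^0·-1^-4·+1^0 = +1.
(a,b)_5: α=0, u≡3; β=-6, v≡4 (mod 5); (3|5)=-1, (4|5)=+1; sign (−1)^0·-1^-6·+1^0 = +1.
(a,b)_31: α=0, u≡23; β=1, v≡23 (mod 31); (23|31)=-1, (23|31)=-1; sign (−1)^0·-1^1·-1^0 = -1.
(a,b)_2: α=-2, β=3; u≡1, v≡5 (mod 8); ε(u)ε(v)=0·0, αω(v)=-2·1, βω(u)=3·0; sum ≡ 0  ⇒  +1.
(a,b)_29: α=0, u≡18; β=1, v≡6 (mod 29); (18|29)=-1, (6|29)=+1; sign (−1)^0·-1^1·+1^0 = -1.
(a,b)_23: α=0, u≡10; β=2, v≡20 (mod 23); (10|23)=-1, (20|23)=-1; sign (−1)^0·-1^2·-1^0 = +1.
Ram(17, 12586) = {7, 17, 29, 31}; no ℚ_7-point on the conic.

[7, 17, 29, 31]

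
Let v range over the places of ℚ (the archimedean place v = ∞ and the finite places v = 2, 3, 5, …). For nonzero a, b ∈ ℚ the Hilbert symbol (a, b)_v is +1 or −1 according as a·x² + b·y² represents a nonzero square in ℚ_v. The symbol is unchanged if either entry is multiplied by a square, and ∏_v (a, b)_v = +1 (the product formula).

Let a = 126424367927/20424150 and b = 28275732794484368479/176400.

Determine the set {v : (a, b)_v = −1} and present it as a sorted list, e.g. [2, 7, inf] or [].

(a, b) ≡ (70122, 31) mod (ℚ^×)²; places V = {2, 3, 5, 7, 11, 13, 17, 19, 23, 29, 31, 41, ∞}.
(a,b)_31: α=1, u≡30; β=3, v≡7 (mod 31); (30|31)=-1, (7|31)=+1; sign (−1)^1·-1^3·+1^1 = +1.
(a,b)_∞: sgn(70122)=+, sgn(31)=+, so +1.
(a,b)_5: α=-2, u≡2; β=-2, v≡4 (mod 5); (2|5)=-1, (4|5)=+1; sign (−1)^0·-1^-2·+1^-2 = +1.
(a,b)_13: α=3, u≡12; β=2, v≡11 (mod 13); (12|13)=+1, (11|13)=-1; sign (−1)^0·+1^2·-1^3 = -1.
(a,b)_19: α=0, u≡13; β=2, v≡18 (mod 19); (13|19)=-1, (18|19)=-1; sign (−1)^0·-1^2·-1^0 = +1.
(a,b)_17: α=0, u≡7; β=2, v≡7 (mod 17); (7|17)=-1, (7|17)=-1; sign (−1)^0·-1^2·-1^0 = +1.
(a,b)_41: α=-2, u≡35; β=0, v≡2 (mod 41); (35|41)=-1, (2|41)=+1; sign (−1)^0·-1^0·+1^-2 = +1.
(a,b)_2: α=-1, β=-4; u≡5, v≡7 (mod 8); ε(u)ε(v)=0·1, αω(v)=-1·0, βω(u)=-4·1; sum ≡ 0  ⇒  +1.
(a,b)_11: α=2, u≡2; β=2, v≡9 (mod 11); (2|11)=-1, (9|11)=+1; sign (−1)^0·-1^2·+1^2 = +1.
(a,b)_7: α=0, u≡5; β=-2, v≡3 (mod 7); (5|7)=-1, (3|7)=-1; sign (−1)^0·-1^-2·-1^0 = +1.
(a,b)_23: α=2, u≡12; β=2, v≡12 (mod 23); (12|23)=+1, (12|23)=+1; sign (−1)^0·+1^2·+1^2 = +1.
(a,b)_29: α=1, u≡3; β=2, v≡10 (mod 29); (3|29)=-1, (10|29)=-1; sign (−1)^0·-1^2·-1^1 = -1.
(a,b)_3: α=-5, u≡1; β=-2, v≡1 (mod 3); (1|3)=+1, (1|3)=+1; sign (−1)^0·+1^-2·+1^-5 = +1.
(70122, 31 / ℚ) ramifies at {13, 29}: a division algebra.

[13, 29]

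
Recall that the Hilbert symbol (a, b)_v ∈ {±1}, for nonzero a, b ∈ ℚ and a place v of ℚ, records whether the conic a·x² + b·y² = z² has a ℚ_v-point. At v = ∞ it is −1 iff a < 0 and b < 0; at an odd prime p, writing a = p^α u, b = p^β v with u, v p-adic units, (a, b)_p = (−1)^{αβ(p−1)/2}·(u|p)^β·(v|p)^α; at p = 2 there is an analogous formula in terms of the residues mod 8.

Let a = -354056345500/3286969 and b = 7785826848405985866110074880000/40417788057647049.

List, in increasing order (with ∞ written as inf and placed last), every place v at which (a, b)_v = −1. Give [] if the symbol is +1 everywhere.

[5, 13, 19, 29]

Mod squares: a ≡ -81055, b ≡ 23693. Check v ∈ {∞, 2, 3, 5, 7, 11, 13, 19, 29, 37, 43}.
v=29: a=29^1·(≡27), b=29^3·(≡22) mod 29; (27|29)=-1, (22|29)=+1; (−1)^{1·3·14}·(-1)^3·(+1)^1 = -1.
v=2: v_2(a)=2, v_2(b)=20; units ≡ 1, 5 (mod 8); ε·ε+αω+βω = 0·0+2·1+20·0 ≡ 0  ⇒  (a,b)_2 = +1.
v=5: a=5^3·(≡4), b=5^4·(≡2) mod 5; (4|5)=+1, (2|5)=-1; (−1)^{3·4·2}·(+1)^4·(-1)^3 = -1.
v=7: a=7^-4·(≡6), b=7^-4·(≡6) mod 7; (6|7)=-1, (6|7)=-1; (−1)^{-4·-4·3}·(-1)^-4·(-1)^-4 = +1.
v=43: a=43^1·(≡29), b=43^3·(≡4) mod 43; (29|43)=-1, (4|43)=+1; (−1)^{1·3·21}·(-1)^3·(+1)^1 = +1.
v=3: a=3^0·(≡2), b=3^-8·(≡2) mod 3; (2|3)=-1, (2|3)=-1; (−1)^{0·-8·1}·(-1)^-8·(-1)^0 = +1.
v=19: a=19^2·(≡14), b=19^5·(≡13) mod 19; (14|19)=-1, (13|19)=-1; (−1)^{2·5·9}·(-1)^5·(-1)^2 = -1.
v=37: a=37^-2·(≡27), b=37^-6·(≡29) mod 37; (27|37)=+1, (29|37)=-1; (−1)^{-2·-6·18}·(+1)^-6·(-1)^-2 = +1.
v=11: a=11^2·(≡9), b=11^4·(≡10) mod 11; (9|11)=+1, (10|11)=-1; (−1)^{2·4·5}·(+1)^4·(-1)^2 = +1.
v=13: a=13^1·(≡11), b=13^2·(≡5) mod 13; (11|13)=-1, (5|13)=-1; (−1)^{1·2·6}·(-1)^2·(-1)^1 = -1.
v=∞: -81055 < 0 and 23693 > 0  ⇒  (a,b)_∞ = +1.
Ram(-81055, 23693) = {5, 13, 19, 29}; no ℚ_5-point on the conic.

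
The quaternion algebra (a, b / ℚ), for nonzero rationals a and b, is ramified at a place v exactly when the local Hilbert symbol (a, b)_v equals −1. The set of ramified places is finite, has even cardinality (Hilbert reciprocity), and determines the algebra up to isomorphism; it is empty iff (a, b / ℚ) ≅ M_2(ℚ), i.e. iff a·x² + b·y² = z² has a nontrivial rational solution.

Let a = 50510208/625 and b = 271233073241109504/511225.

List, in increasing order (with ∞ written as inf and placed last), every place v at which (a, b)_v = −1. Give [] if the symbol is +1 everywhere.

[2, 3, 19, 23]

Mod squares: a ≡ 789222, b ≡ 21. Check v ∈ {∞, 2, 3, 5, 7, 11, 13, 19, 23, 43}.
v=23: a=23^1·(≡14), b=23^2·(≡20) mod 23; (14|23)=-1, (20|23)=-1; (−1)^{1·2·11}·(-1)^2·(-1)^1 = -1.
v=2: v_2(a)=7, v_2(b)=10; units ≡ 3, 5 (mod 8); ε·ε+αω+βω = 1·0+7·1+10·1 ≡ 1  ⇒  (a,b)_2 = -1.
v=5: a=5^-4·(≡3), b=5^-2·(≡1) mod 5; (3|5)=-1, (1|5)=+1; (−1)^{-4·-2·2}·(-1)^-2·(+1)^-4 = +1.
v=3: a=3^1·(≡1), b=3^7·(≡1) mod 3; (1|3)=+1, (1|3)=+1; (−1)^{1·7·1}·(+1)^7·(+1)^1 = -1.
v=13: a=13^0·(≡8), b=13^-2·(≡2) mod 13; (8|13)=-1, (2|13)=-1; (−1)^{0·-2·6}·(-1)^-2·(-1)^0 = +1.
v=∞: 789222 > 0 and 21 > 0  ⇒  (a,b)_∞ = +1.
v=7: a=7^1·(≡2), b=7^3·(≡5) mod 7; (2|7)=+1, (5|7)=-1; (−1)^{1·3·3}·(+1)^3·(-1)^1 = +1.
v=43: a=43^1·(≡31), b=43^2·(≡15) mod 43; (31|43)=+1, (15|43)=+1; (−1)^{1·2·21}·(+1)^2·(+1)^1 = +1.
v=11: a=11^0·(≡5), b=11^-2·(≡8) mod 11; (5|11)=+1, (8|11)=-1; (−1)^{0·-2·5}·(+1)^-2·(-1)^0 = +1.
v=19: a=19^1·(≡5), b=19^2·(≡10) mod 19; (5|19)=+1, (10|19)=-1; (−1)^{1·2·9}·(+1)^2·(-1)^1 = -1.
|Ram(789222, 21)| = 4, even; anisotropic at {2, 3, 19, 23}.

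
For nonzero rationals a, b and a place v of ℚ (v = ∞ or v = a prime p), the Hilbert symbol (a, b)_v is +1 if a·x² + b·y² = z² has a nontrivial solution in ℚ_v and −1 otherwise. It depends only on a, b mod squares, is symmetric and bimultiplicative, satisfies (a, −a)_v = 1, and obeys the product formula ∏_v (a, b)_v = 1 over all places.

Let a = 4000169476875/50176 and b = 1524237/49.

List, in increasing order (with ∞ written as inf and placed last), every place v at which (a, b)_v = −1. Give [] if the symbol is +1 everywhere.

(a, b) ≡ (3, 12597) mod (ℚ^×)²; places V = {2, 3, 5, 7, 11, 13, 17, 19, ∞}.
(a,b)_3: α=1, u≡1; β=1, v≡2 (mod 3); (1|3)=+1, (2|3)=-1; sign (−1)^1·+1^1·-1^1 = +1.
(a,b)_19: α=2, u≡2; β=1, v≡16 (mod 19); (2|19)=-1, (16|19)=+1; sign (−1)^0·-1^1·+1^2 = -1.
(a,b)_13: α=2, u≡1; β=1, v≡8 (mod 13); (1|13)=+1, (8|13)=-1; sign (−1)^0·+1^1·-1^2 = +1.
(a,b)_17: α=2, u≡5; β=1, v≡7 (mod 17); (5|17)=-1, (7|17)=-1; sign (−1)^0·-1^1·-1^2 = -1.
(a,b)_11: α=2, u≡9; β=2, v≡7 (mod 11); (9|11)=+1, (7|11)=-1; sign (−1)^0·+1^2·-1^2 = +1.
(a,b)_∞: sgn(3)=+, sgn(12597)=+, so +1.
(a,b)_7: α=-2, u≡6; β=-2, v≡1 (mod 7); (6|7)=-1, (1|7)=+1; sign (−1)^0·-1^-2·+1^-2 = +1.
(a,b)_2: α=-10, β=0; u≡3, v≡5 (mod 8); ε(u)ε(v)=1·0, αω(v)=-10·1, βω(u)=0·1; sum ≡ 0  ⇒  +1.
(a,b)_5: α=4, u≡3; β=0, v≡3 (mod 5); (3|5)=-1, (3|5)=-1; sign (−1)^0·-1^0·-1^4 = +1.
Ram(3, 12597) = {17, 19}; no ℚ_17-point on the conic.

[17, 19]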